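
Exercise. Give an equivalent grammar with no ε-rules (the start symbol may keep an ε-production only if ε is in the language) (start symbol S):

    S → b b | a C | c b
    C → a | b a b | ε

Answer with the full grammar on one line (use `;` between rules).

S → b b | a C | a | c b; C → a | b a b

Nullable nonterminals: {C}.
ε ∉ L(G), so no ε-production is kept.
For each production, add variants omitting each subset of nullable occurrences: S → a C gives a C | a.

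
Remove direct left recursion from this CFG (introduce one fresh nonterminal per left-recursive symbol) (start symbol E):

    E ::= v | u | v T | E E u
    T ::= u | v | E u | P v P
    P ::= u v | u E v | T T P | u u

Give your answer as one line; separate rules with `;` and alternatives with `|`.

Directly left-recursive nonterminal: E.
For E: α = {E u}, β = {v, u, v T}. Rewrite as E → β E' and E' → α E' | ε.

E ::= v E' | u E' | v T E'; T ::= u | v | E u | P v P; P ::= u v | u E v | T T P | u u; E' ::= E u E' | ε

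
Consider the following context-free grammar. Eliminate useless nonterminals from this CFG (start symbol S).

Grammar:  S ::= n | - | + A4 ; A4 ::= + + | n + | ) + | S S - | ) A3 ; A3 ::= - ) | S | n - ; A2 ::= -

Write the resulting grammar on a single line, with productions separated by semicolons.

S ::= n | - | + A4; A4 ::= + + | n + | ) + | S S - | ) A3; A3 ::= - ) | S | n -

Generating nonterminals: {A2, A3, A4, S}.
Reachable from S after that: {A3, A4, S}.
Removed useless symbols: {A2} and every production mentioning them.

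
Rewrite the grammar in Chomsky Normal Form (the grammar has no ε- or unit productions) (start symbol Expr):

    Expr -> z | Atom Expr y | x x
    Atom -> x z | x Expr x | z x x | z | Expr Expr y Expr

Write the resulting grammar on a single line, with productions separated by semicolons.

Introduce a nonterminal for each terminal appearing in a rule of length ≥ 2: X1 → y, X2 → x, X3 → z.
Binarize each right-hand side of length ≥ 3 by chaining fresh nonterminals (Y1, Y2, …): affected rules were Expr → Atom Expr X1; Atom → X2 Expr X2; Atom → X3 X2 X2; Atom → Expr Expr X1 Expr.

Expr -> z | Atom Y1 | X2 X2; Atom -> X2 X3 | X2 Y2 | X3 Y3 | z | Expr Y4; X1 -> y; X2 -> x; X3 -> z; Y1 -> Expr X1; Y2 -> Expr X2; Y3 -> X2 X2; Y4 -> Expr Y5; Y5 -> X1 Expr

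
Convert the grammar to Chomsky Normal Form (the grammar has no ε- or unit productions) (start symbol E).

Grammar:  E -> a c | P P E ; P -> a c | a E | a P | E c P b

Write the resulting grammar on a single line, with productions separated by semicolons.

Introduce a nonterminal for each terminal appearing in a rule of length ≥ 2: X1 → a, X2 → c, X3 → b.
Binarize each right-hand side of length ≥ 3 by chaining fresh nonterminals (Y1, Y2, …): affected rules were E → P P E; P → E X2 P X3.

E -> X1 X2 | P Y1; P -> X1 X2 | X1 E | X1 P | E Y2; X1 -> a; X2 -> c; X3 -> b; Y1 -> P E; Y2 -> X2 Y3; Y3 -> P X3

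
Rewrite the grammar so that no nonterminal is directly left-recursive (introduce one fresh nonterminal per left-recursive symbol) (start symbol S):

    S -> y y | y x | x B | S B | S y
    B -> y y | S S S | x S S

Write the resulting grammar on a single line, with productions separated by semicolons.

S -> y y S' | y x S' | x B S'; B -> y y | S S S | x S S; S' -> B S' | y S' | ε

Left recursion appears on S.
For S: α = {B, y}, β = {y y, y x, x B}. Rewrite as S → β S' and S' → α S' | ε.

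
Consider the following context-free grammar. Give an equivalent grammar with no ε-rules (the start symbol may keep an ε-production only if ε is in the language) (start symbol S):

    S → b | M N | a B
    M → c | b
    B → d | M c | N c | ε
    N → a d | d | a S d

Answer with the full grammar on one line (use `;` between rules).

S → b | M N | a B | a; M → c | b; B → d | M c | N c; N → a d | d | a S d

Nullable nonterminals: {B}.
ε ∉ L(G), so no ε-production is kept.
Expand every rule over subsets of its nullable positions: S → a B gives a B | a.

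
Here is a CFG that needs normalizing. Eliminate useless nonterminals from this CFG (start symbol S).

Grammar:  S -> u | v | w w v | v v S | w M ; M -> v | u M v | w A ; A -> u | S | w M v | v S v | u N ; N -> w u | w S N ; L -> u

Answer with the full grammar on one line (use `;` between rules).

S -> u | v | w w v | v v S | w M; M -> v | u M v | w A; A -> u | S | w M v | v S v | u N; N -> w u | w S N

Generating nonterminals: {A, L, M, N, S}.
Reachable from S after that: {A, M, N, S}.
Removed useless symbols: {L} and every production mentioning them.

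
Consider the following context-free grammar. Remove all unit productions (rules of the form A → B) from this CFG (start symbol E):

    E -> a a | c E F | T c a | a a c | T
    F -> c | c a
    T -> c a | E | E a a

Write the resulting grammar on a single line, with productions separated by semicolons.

E -> a a | c E F | T c a | a a c | c a | E a a; F -> c | c a; T -> a a | c E F | T c a | a a c | c a | E a a

Unit pairs: E ⇒* {T}; T ⇒* {E}.
Replace each nonterminal's rules with the union of the non-unit rules of every nonterminal it unit-derives.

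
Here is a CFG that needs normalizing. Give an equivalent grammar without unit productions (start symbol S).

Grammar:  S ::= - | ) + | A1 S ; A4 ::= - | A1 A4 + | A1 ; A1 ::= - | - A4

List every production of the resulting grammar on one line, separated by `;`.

S ::= - | ) + | A1 S; A4 ::= - | A1 A4 + | - A4; A1 ::= - | - A4

Unit pairs: A4 ⇒* {A1}.
For every A with A ⇒* B via unit rules, add B's non-unit alternatives to A; then delete every rule of the form X → Y.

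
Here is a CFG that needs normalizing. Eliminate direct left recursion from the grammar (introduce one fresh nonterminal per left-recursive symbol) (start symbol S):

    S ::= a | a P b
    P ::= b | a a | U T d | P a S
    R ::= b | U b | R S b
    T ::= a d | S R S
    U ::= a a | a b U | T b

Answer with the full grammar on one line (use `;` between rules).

S ::= a | a P b; P ::= b P' | a a P' | U T d P'; R ::= b R' | U b R'; T ::= a d | S R S; U ::= a a | a b U | T b; P' ::= a S P' | ε; R' ::= S b R' | ε

Left recursion appears on P, R.
For P: α = {a S}, β = {b, a a, U T d}. Rewrite as P → β P' and P' → α P' | ε.
For R: α = {S b}, β = {b, U b}. Rewrite as R → β R' and R' → α R' | ε.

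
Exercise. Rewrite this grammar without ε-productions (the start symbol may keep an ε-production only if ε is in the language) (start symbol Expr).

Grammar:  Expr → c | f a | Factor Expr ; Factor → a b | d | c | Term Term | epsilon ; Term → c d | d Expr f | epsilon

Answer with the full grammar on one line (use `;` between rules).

Expr → c | f a | Factor Expr; Factor → a b | d | c | Term Term | Term; Term → c d | d Expr f

Nullable nonterminals: {Factor, Term}.
ε ∉ L(G), so no ε-production is kept.
Add the nullable-subset variants: Factor → Term Term gives Term Term | Term.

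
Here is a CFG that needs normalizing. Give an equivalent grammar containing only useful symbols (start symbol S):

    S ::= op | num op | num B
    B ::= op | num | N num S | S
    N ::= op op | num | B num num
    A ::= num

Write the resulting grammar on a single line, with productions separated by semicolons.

S ::= op | num op | num B; B ::= op | num | N num S | S; N ::= op op | num | B num num

Generating nonterminals: {A, B, N, S}.
Reachable from S after that: {B, N, S}.
Removed useless symbols: {A} and every production mentioning them.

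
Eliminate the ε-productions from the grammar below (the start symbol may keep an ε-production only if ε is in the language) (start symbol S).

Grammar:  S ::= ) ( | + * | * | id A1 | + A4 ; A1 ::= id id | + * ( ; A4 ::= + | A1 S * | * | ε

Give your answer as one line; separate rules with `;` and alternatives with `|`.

Nullable set = {A4}.
ε ∉ L(G), so no ε-production is kept.
Add the nullable-subset variants: S → + A4 gives + A4 | +.

S ::= ) ( | + * | * | id A1 | + A4 | +; A1 ::= id id | + * (; A4 ::= + | A1 S * | *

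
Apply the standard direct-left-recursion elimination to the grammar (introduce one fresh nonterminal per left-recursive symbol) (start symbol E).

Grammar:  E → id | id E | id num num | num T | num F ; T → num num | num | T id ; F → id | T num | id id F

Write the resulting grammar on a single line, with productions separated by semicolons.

E → id | id E | id num num | num T | num F; T → num num T' | num T'; F → id | T num | id id F; T' → id T' | eps

T is directly left-recursive.
For T: α = {id}, β = {num num, num}. Rewrite as T → β T' and T' → α T' | ε.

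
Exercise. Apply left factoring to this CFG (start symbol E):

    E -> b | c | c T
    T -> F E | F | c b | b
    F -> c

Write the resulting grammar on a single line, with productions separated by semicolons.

E has alternatives sharing prefix 'c': factor to E → c E' with E' → ε | T.
T has alternatives sharing prefix 'F': factor to T → F T' with T' → E | ε.

E -> b | c E'; T -> c b | b | F T'; F -> c; E' -> ε | T; T' -> E | ε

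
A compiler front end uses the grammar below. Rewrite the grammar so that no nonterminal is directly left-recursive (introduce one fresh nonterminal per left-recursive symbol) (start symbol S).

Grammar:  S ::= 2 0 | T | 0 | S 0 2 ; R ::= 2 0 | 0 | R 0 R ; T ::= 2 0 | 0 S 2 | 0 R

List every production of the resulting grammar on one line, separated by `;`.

Directly left-recursive nonterminals: S, R.
For S: α = {0 2}, β = {2 0, T, 0}. Rewrite as S → β S' and S' → α S' | ε.
For R: α = {0 R}, β = {2 0, 0}. Rewrite as R → β R' and R' → α R' | ε.

S ::= 2 0 S' | T S' | 0 S'; R ::= 2 0 R' | 0 R'; T ::= 2 0 | 0 S 2 | 0 R; S' ::= 0 2 S' | eps; R' ::= 0 R R' | eps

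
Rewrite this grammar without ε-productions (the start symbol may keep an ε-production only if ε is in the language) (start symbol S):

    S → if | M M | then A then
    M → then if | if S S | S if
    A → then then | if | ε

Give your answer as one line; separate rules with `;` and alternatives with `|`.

S → if | M M | then A then | then then; M → then if | if S S | S if; A → then then | if

The nullable symbols are {A}.
ε ∉ L(G), so no ε-production is kept.
For each production, add variants omitting each subset of nullable occurrences: S → then A then gives then A then | then then.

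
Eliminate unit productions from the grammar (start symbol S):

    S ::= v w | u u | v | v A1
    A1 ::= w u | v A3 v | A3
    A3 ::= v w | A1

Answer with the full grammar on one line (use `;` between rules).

S ::= v w | u u | v | v A1; A1 ::= w u | v A3 v | v w; A3 ::= w u | v A3 v | v w

Unit pairs: A1 ⇒* {A3}; A3 ⇒* {A1}.
Replace each nonterminal's rules with the union of the non-unit rules of every nonterminal it unit-derives.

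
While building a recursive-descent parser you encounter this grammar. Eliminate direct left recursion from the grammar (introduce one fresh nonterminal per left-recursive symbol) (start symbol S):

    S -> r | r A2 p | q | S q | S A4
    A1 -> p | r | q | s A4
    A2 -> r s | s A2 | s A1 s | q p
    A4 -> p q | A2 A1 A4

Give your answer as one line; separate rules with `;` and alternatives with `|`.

Directly left-recursive nonterminal: S.
For S: α = {q, A4}, β = {r, r A2 p, q}. Rewrite as S → β S' and S' → α S' | ε.

S -> r S' | r A2 p S' | q S'; A1 -> p | r | q | s A4; A2 -> r s | s A2 | s A1 s | q p; A4 -> p q | A2 A1 A4; S' -> q S' | A4 S' | ε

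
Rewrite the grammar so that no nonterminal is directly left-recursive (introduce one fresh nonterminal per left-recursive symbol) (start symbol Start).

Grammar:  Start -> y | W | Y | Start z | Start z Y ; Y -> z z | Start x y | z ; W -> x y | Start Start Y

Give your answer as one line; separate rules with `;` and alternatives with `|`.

Directly left-recursive nonterminal: Start.
For Start: α = {z, z Y}, β = {y, W, Y}. Rewrite as Start → β Start1 and Start1 → α Start1 | ε.

Start -> y Start1 | W Start1 | Y Start1; Y -> z z | Start x y | z; W -> x y | Start Start Y; Start1 -> z Start1 | z Y Start1 | ε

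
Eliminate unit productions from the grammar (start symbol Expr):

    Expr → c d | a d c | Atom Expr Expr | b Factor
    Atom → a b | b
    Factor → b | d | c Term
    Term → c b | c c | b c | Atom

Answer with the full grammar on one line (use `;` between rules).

Expr → c d | a d c | Atom Expr Expr | b Factor; Atom → a b | b; Factor → b | d | c Term; Term → c b | c c | b c | a b | b

Unit pairs: Term ⇒* {Atom}.
For every A with A ⇒* B via unit rules, add B's non-unit alternatives to A; then delete every rule of the form X → Y.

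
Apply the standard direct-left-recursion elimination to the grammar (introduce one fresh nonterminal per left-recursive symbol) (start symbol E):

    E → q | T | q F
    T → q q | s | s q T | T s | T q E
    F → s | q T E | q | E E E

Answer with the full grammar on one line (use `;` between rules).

Directly left-recursive nonterminal: T.
For T: α = {s, q E}, β = {q q, s, s q T}. Rewrite as T → β T' and T' → α T' | ε.

E → q | T | q F; T → q q T' | s T' | s q T T'; F → s | q T E | q | E E E; T' → s T' | q E T' | ε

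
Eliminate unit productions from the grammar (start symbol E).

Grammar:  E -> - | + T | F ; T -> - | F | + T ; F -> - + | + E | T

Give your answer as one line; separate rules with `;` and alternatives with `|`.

E -> - | + T | - + | + E; T -> - + | + E | - | + T; F -> - + | + E | - | + T

Unit pairs: E ⇒* {F, T}; F ⇒* {T}; T ⇒* {F}.
For each unit pair (A, B), copy every non-unit production of B to A, then drop all unit productions.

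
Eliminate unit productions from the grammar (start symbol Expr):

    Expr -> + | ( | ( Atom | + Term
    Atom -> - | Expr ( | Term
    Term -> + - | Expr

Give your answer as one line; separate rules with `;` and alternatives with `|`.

Unit pairs: Atom ⇒* {Expr, Term}; Term ⇒* {Expr}.
Replace each nonterminal's rules with the union of the non-unit rules of every nonterminal it unit-derives.

Expr -> + | ( | ( Atom | + Term; Atom -> + - | - | Expr ( | + | ( | ( Atom | + Term; Term -> + - | + | ( | ( Atom | + Term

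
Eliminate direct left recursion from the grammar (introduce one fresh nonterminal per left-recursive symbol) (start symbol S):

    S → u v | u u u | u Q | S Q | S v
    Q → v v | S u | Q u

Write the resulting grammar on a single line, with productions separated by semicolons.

Left recursion appears on S, Q.
For S: α = {Q, v}, β = {u v, u u u, u Q}. Rewrite as S → β S' and S' → α S' | ε.
For Q: α = {u}, β = {v v, S u}. Rewrite as Q → β Q' and Q' → α Q' | ε.

S → u v S' | u u u S' | u Q S'; Q → v v Q' | S u Q'; S' → Q S' | v S' | ε; Q' → u Q' | ε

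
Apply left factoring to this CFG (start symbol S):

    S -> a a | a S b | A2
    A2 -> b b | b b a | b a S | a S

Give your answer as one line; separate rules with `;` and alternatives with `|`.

S -> A2 | a S'; A2 -> a S | b A2'; S' -> a | S b; A2' -> a S | b A2''; A2'' -> epsilon | a

S has alternatives sharing prefix 'a': factor to S → a S' with S' → a | S b.
A2 has alternatives sharing prefix 'b': factor to A2 → b A2' with A2' → b | b a | a S.
A2' has alternatives sharing prefix 'b': factor to A2' → b A2'' with A2'' → ε | a.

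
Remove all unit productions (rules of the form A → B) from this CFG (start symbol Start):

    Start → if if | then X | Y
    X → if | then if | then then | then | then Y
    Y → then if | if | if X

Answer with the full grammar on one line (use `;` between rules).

Unit pairs: Start ⇒* {Y}.
For every A with A ⇒* B via unit rules, add B's non-unit alternatives to A; then delete every rule of the form X → Y.

Start → if if | then X | then if | if | if X; X → if | then if | then then | then | then Y; Y → then if | if | if X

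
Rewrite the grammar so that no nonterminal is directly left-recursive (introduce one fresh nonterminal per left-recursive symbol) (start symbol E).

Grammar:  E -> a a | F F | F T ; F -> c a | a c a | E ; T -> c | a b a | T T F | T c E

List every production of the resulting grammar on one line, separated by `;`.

Left recursion appears on T.
For T: α = {T F, c E}, β = {c, a b a}. Rewrite as T → β T' and T' → α T' | ε.

E -> a a | F F | F T; F -> c a | a c a | E; T -> c T' | a b a T'; T' -> T F T' | c E T' | epsilon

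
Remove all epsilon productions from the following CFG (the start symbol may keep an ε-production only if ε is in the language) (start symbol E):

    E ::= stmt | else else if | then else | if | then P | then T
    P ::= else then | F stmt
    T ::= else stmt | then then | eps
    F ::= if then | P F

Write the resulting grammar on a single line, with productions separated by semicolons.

Nullable nonterminals: {T}.
ε ∉ L(G), so no ε-production is kept.
Add the nullable-subset variants: E → then T gives then T | then.

E ::= stmt | else else if | then else | if | then P | then T | then; P ::= else then | F stmt; T ::= else stmt | then then; F ::= if then | P F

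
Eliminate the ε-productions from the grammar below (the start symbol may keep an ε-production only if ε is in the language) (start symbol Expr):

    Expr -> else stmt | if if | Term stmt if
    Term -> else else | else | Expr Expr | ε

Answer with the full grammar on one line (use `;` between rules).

Expr -> else stmt | if if | Term stmt if | stmt if; Term -> else else | else | Expr Expr

Nullable nonterminals: {Term}.
ε ∉ L(G), so no ε-production is kept.
For each production, add variants omitting each subset of nullable occurrences: Expr → Term stmt if gives Term stmt if | stmt if.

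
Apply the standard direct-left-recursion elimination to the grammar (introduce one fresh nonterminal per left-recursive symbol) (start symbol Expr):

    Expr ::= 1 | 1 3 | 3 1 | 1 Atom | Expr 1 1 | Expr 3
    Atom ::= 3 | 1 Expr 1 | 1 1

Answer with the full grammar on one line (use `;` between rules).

Expr ::= 1 Expr1 | 1 3 Expr1 | 3 1 Expr1 | 1 Atom Expr1; Atom ::= 3 | 1 Expr 1 | 1 1; Expr1 ::= 1 1 Expr1 | 3 Expr1 | ε

Directly left-recursive nonterminal: Expr.
For Expr: α = {1 1, 3}, β = {1, 1 3, 3 1, 1 Atom}. Rewrite as Expr → β Expr1 and Expr1 → α Expr1 | ε.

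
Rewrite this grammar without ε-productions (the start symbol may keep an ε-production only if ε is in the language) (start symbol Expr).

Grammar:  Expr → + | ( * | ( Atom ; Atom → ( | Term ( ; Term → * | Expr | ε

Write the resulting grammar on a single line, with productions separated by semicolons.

Nullable set = {Term}.
ε ∉ L(G), so no ε-production is kept.

Expr → + | ( * | ( Atom; Atom → ( | Term (; Term → * | Expr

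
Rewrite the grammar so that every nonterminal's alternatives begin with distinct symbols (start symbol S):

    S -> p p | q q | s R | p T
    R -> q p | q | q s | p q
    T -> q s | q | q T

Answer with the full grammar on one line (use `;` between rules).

S has alternatives sharing prefix 'p': factor to S → p S' with S' → p | T.
R has alternatives sharing prefix 'q': factor to R → q R' with R' → p | ε | s.
T has alternatives sharing prefix 'q': factor to T → q T' with T' → s | ε | T.

S -> q q | s R | p S'; R -> p q | q R'; T -> q T'; S' -> p | T; R' -> p | eps | s; T' -> s | eps | T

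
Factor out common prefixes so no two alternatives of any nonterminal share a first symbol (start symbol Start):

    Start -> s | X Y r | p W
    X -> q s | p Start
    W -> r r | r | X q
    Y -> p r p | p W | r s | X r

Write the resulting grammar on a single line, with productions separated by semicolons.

Start -> s | X Y r | p W; X -> q s | p Start; W -> X q | r W1; Y -> r s | X r | p Y1; W1 -> r | eps; Y1 -> r p | W

W has alternatives sharing prefix 'r': factor to W → r W1 with W1 → r | ε.
Y has alternatives sharing prefix 'p': factor to Y → p Y1 with Y1 → r p | W.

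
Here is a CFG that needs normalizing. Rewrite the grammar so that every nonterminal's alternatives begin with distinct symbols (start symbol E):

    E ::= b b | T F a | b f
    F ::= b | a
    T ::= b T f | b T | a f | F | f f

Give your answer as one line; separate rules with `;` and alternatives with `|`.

E has alternatives sharing prefix 'b': factor to E → b E' with E' → b | f.
T has alternatives sharing prefix 'b T': factor to T → b T T' with T' → f | ε.

E ::= T F a | b E'; F ::= b | a; T ::= a f | F | f f | b T T'; E' ::= b | f; T' ::= f | eps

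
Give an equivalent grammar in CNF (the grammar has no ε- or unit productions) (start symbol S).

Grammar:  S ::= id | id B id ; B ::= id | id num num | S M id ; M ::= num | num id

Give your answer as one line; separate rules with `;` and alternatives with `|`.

S ::= id | X1 Y1; B ::= id | X1 Y2 | S Y3; M ::= num | X2 X1; X1 ::= id; X2 ::= num; Y1 ::= B X1; Y2 ::= X2 X2; Y3 ::= M X1

Introduce a nonterminal for each terminal appearing in a rule of length ≥ 2: X1 → id, X2 → num.
Binarize each right-hand side of length ≥ 3 by chaining fresh nonterminals (Y1, Y2, …): affected rules were S → X1 B X1; B → X1 X2 X2; B → S M X1.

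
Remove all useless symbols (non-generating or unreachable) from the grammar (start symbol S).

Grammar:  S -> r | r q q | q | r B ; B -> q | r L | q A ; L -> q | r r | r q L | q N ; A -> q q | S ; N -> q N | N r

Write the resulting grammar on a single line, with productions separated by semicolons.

Generating nonterminals: {A, B, L, S}.
Reachable from S after that: {A, B, L, S}.
Removed useless symbols: {N} and every production mentioning them.

S -> r | r q q | q | r B; B -> q | r L | q A; L -> q | r r | r q L; A -> q q | S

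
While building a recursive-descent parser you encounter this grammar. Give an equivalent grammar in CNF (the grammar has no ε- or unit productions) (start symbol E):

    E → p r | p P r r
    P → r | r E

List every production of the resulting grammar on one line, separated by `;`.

E → X1 X2 | X1 Y1; P → r | X2 E; X1 → p; X2 → r; Y1 → P Y2; Y2 → X2 X2

Introduce a nonterminal for each terminal appearing in a rule of length ≥ 2: X1 → p, X2 → r.
Binarize each right-hand side of length ≥ 3 by chaining fresh nonterminals (Y1, Y2, …): affected rules were E → X1 P X2 X2.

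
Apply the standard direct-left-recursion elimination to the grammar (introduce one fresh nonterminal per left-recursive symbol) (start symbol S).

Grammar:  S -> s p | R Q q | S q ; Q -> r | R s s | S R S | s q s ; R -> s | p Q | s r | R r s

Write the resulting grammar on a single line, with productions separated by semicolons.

S -> s p S' | R Q q S'; Q -> r | R s s | S R S | s q s; R -> s R' | p Q R' | s r R'; S' -> q S' | ε; R' -> r s R' | ε

Left recursion appears on S, R.
For S: α = {q}, β = {s p, R Q q}. Rewrite as S → β S' and S' → α S' | ε.
For R: α = {r s}, β = {s, p Q, s r}. Rewrite as R → β R' and R' → α R' | ε.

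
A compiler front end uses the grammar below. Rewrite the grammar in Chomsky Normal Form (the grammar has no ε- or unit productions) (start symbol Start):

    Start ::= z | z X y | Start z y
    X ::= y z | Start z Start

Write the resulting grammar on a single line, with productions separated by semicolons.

Start ::= z | X1 Y1 | Start Y2; X ::= X2 X1 | Start Y3; X1 ::= z; X2 ::= y; Y1 ::= X X2; Y2 ::= X1 X2; Y3 ::= X1 Start

Introduce a nonterminal for each terminal appearing in a rule of length ≥ 2: X1 → z, X2 → y.
Binarize each right-hand side of length ≥ 3 by chaining fresh nonterminals (Y1, Y2, …): affected rules were Start → X1 X X2; Start → Start X1 X2; X → Start X1 Start.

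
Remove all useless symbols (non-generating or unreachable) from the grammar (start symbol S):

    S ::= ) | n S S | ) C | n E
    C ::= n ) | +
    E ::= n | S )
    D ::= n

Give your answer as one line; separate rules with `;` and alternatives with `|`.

S ::= ) | n S S | ) C | n E; C ::= n ) | +; E ::= n | S )

Generating nonterminals: {C, D, E, S}.
Reachable from S after that: {C, E, S}.
Removed useless symbols: {D} and every production mentioning them.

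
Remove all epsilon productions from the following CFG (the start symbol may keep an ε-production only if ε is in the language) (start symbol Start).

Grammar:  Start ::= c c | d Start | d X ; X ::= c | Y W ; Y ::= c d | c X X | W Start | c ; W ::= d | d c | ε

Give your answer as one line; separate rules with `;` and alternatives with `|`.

Start ::= c c | d Start | d X; X ::= c | Y W | Y; Y ::= c d | c X X | W Start | Start | c; W ::= d | d c

Nullable set = {W}.
ε ∉ L(G), so no ε-production is kept.
Add the nullable-subset variants: X → Y W gives Y W | Y. Y → W Start gives W Start | Start.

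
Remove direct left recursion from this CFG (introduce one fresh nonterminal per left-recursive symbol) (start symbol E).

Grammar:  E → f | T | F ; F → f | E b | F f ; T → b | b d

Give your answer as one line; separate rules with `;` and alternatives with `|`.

Left recursion appears on F.
For F: α = {f}, β = {f, E b}. Rewrite as F → β F' and F' → α F' | ε.

E → f | T | F; F → f F' | E b F'; T → b | b d; F' → f F' | ε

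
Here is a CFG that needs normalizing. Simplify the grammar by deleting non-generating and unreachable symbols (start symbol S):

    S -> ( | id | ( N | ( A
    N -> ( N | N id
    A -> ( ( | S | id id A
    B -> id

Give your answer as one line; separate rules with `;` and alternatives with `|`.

S -> ( | id | ( A; A -> ( ( | S | id id A

Generating nonterminals: {A, B, S}.
Reachable from S after that: {A, S}.
Removed useless symbols: {B, N} and every production mentioning them.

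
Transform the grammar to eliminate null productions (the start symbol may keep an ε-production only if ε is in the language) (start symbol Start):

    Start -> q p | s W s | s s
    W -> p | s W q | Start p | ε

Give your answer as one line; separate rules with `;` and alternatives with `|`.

The nullable symbols are {W}.
ε ∉ L(G), so no ε-production is kept.
Expand every rule over subsets of its nullable positions: Start → s W s gives s W s | s s. W → s W q gives s W q | s q.

Start -> q p | s W s | s s; W -> p | s W q | s q | Start p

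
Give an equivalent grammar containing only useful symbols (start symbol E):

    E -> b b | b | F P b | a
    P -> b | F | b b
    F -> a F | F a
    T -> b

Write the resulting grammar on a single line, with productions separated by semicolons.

Generating nonterminals: {E, P, T}.
Reachable from E after that: {E}.
Removed useless symbols: {F, P, T} and every production mentioning them.

E -> b b | b | a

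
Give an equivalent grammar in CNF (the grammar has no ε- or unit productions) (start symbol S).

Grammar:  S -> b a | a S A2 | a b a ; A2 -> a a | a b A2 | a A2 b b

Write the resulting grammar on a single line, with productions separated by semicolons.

Introduce a nonterminal for each terminal appearing in a rule of length ≥ 2: X1 → b, X2 → a.
Binarize each right-hand side of length ≥ 3 by chaining fresh nonterminals (Y1, Y2, …): affected rules were S → X2 S A2; S → X2 X1 X2; A2 → X2 X1 A2; A2 → X2 A2 X1 X1.

S -> X1 X2 | X2 Y1 | X2 Y2; A2 -> X2 X2 | X2 Y3 | X2 Y4; X1 -> b; X2 -> a; Y1 -> S A2; Y2 -> X1 X2; Y3 -> X1 A2; Y4 -> A2 Y5; Y5 -> X1 X1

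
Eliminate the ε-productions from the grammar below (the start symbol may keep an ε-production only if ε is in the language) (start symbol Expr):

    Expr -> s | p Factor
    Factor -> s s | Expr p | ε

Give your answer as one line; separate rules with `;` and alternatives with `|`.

Nullable nonterminals: {Factor}.
ε ∉ L(G), so no ε-production is kept.
For each production, add variants omitting each subset of nullable occurrences: Expr → p Factor gives p Factor | p.

Expr -> s | p Factor | p; Factor -> s s | Expr p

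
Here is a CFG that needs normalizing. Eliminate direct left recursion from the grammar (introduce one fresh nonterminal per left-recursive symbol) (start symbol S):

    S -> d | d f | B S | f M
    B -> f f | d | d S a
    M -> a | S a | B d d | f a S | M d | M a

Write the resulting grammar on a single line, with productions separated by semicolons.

M is directly left-recursive.
For M: α = {d, a}, β = {a, S a, B d d, f a S}. Rewrite as M → β M' and M' → α M' | ε.

S -> d | d f | B S | f M; B -> f f | d | d S a; M -> a M' | S a M' | B d d M' | f a S M'; M' -> d M' | a M' | ε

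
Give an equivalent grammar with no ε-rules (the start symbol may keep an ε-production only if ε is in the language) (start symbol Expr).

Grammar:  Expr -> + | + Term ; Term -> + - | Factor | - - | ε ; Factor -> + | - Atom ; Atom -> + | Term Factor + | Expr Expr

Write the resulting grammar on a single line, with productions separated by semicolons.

Nullable nonterminals: {Term}.
ε ∉ L(G), so no ε-production is kept.
For each production, add variants omitting each subset of nullable occurrences: Atom → Term Factor + gives Term Factor + | Factor +.

Expr -> + | + Term; Term -> + - | Factor | - -; Factor -> + | - Atom; Atom -> + | Term Factor + | Factor + | Expr Expr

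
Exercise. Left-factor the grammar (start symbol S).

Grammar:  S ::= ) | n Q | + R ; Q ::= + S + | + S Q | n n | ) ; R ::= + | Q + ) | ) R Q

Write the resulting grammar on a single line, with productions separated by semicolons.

Q has alternatives sharing prefix '+ S': factor to Q → + S Q' with Q' → + | Q.

S ::= ) | n Q | + R; Q ::= n n | ) | + S Q'; R ::= + | Q + ) | ) R Q; Q' ::= + | Q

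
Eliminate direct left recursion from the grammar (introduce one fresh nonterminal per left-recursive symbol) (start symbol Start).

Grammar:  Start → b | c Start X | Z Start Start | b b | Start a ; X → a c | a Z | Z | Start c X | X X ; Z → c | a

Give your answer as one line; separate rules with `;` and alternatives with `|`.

Directly left-recursive nonterminals: Start, X.
For Start: α = {a}, β = {b, c Start X, Z Start Start, b b}. Rewrite as Start → β Start1 and Start1 → α Start1 | ε.
For X: α = {X}, β = {a c, a Z, Z, Start c X}. Rewrite as X → β X1 and X1 → α X1 | ε.

Start → b Start1 | c Start X Start1 | Z Start Start Start1 | b b Start1; X → a c X1 | a Z X1 | Z X1 | Start c X X1; Z → c | a; Start1 → a Start1 | ε; X1 → X X1 | ε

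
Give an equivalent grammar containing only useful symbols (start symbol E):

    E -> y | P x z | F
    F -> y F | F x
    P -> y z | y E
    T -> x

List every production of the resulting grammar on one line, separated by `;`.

E -> y | P x z; P -> y z | y E

Generating nonterminals: {E, P, T}.
Reachable from E after that: {E, P}.
Removed useless symbols: {F, T} and every production mentioning them.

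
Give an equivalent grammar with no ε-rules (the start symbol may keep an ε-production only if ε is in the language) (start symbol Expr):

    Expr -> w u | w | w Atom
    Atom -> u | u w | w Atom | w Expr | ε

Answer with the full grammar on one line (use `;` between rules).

Nullable nonterminals: {Atom}.
ε ∉ L(G), so no ε-production is kept.
For each production, add variants omitting each subset of nullable occurrences: Atom → w Atom gives w Atom | w.

Expr -> w u | w | w Atom; Atom -> u | u w | w Atom | w | w Expr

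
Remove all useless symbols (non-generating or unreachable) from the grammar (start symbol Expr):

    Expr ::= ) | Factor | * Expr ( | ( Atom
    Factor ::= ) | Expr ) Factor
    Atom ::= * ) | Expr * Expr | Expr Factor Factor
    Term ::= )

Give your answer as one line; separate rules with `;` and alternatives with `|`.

Expr ::= ) | Factor | * Expr ( | ( Atom; Factor ::= ) | Expr ) Factor; Atom ::= * ) | Expr * Expr | Expr Factor Factor

Generating nonterminals: {Atom, Expr, Factor, Term}.
Reachable from Expr after that: {Atom, Expr, Factor}.
Removed useless symbols: {Term} and every production mentioning them.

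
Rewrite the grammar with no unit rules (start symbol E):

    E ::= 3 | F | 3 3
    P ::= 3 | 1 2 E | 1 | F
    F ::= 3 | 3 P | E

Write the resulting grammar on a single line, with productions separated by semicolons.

E ::= 3 | 3 3 | 3 P; P ::= 3 | 3 3 | 3 P | 1 2 E | 1; F ::= 3 | 3 3 | 3 P

Unit pairs: E ⇒* {F}; F ⇒* {E}; P ⇒* {E, F}.
Replace each nonterminal's rules with the union of the non-unit rules of every nonterminal it unit-derives.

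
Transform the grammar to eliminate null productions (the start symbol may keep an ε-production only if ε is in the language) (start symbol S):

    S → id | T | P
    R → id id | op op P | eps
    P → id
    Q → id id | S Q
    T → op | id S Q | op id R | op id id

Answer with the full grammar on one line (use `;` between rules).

S → id | T | P; R → id id | op op P; P → id; Q → id id | S Q; T → op | id S Q | op id R | op id | op id id

Nullable set = {R}.
ε ∉ L(G), so no ε-production is kept.
Add the nullable-subset variants: T → op id R gives op id R | op id.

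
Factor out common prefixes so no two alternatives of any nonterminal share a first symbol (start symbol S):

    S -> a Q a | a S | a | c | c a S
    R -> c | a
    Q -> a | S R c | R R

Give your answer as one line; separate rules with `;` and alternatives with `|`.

S has alternatives sharing prefix 'a': factor to S → a S' with S' → Q a | S | ε.
S has alternatives sharing prefix 'c': factor to S → c S'' with S'' → ε | a S.

S -> a S' | c S''; R -> c | a; Q -> a | S R c | R R; S' -> Q a | S | ε; S'' -> ε | a S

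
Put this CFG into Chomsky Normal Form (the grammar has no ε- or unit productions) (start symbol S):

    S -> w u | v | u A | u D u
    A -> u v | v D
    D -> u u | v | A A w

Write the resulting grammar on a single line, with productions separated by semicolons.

Introduce a nonterminal for each terminal appearing in a rule of length ≥ 2: X1 → w, X2 → u, X3 → v.
Binarize each right-hand side of length ≥ 3 by chaining fresh nonterminals (Y1, Y2, …): affected rules were S → X2 D X2; D → A A X1.

S -> X1 X2 | v | X2 A | X2 Y1; A -> X2 X3 | X3 D; D -> X2 X2 | v | A Y2; X1 -> w; X2 -> u; X3 -> v; Y1 -> D X2; Y2 -> A X1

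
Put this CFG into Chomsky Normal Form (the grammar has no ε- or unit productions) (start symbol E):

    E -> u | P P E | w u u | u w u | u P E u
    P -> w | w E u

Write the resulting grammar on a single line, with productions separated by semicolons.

Introduce a nonterminal for each terminal appearing in a rule of length ≥ 2: X1 → w, X2 → u.
Binarize each right-hand side of length ≥ 3 by chaining fresh nonterminals (Y1, Y2, …): affected rules were E → P P E; E → X1 X2 X2; E → X2 X1 X2; E → X2 P E X2.

E -> u | P Y1 | X1 Y2 | X2 Y3 | X2 Y4; P -> w | X1 Y6; X1 -> w; X2 -> u; Y1 -> P E; Y2 -> X2 X2; Y3 -> X1 X2; Y4 -> P Y5; Y5 -> E X2; Y6 -> E X2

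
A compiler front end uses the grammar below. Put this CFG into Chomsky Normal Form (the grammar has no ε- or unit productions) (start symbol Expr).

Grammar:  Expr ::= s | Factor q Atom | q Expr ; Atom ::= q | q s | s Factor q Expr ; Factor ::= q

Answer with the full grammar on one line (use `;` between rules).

Introduce a nonterminal for each terminal appearing in a rule of length ≥ 2: X1 → q, X2 → s.
Binarize each right-hand side of length ≥ 3 by chaining fresh nonterminals (Y1, Y2, …): affected rules were Expr → Factor X1 Atom; Atom → X2 Factor X1 Expr.

Expr ::= s | Factor Y1 | X1 Expr; Atom ::= q | X1 X2 | X2 Y2; Factor ::= q; X1 ::= q; X2 ::= s; Y1 ::= X1 Atom; Y2 ::= Factor Y3; Y3 ::= X1 Expr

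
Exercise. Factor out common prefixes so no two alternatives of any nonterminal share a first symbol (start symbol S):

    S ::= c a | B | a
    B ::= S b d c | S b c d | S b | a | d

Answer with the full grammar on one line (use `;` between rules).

B has alternatives sharing prefix 'S b': factor to B → S b B' with B' → d c | c d | ε.

S ::= c a | B | a; B ::= a | d | S b B'; B' ::= d c | c d | epsilon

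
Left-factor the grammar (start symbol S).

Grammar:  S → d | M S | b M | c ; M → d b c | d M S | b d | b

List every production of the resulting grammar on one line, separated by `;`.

S → d | M S | b M | c; M → d M' | b M''; M' → b c | M S; M'' → d | ε

M has alternatives sharing prefix 'd': factor to M → d M' with M' → b c | M S.
M has alternatives sharing prefix 'b': factor to M → b M'' with M'' → d | ε.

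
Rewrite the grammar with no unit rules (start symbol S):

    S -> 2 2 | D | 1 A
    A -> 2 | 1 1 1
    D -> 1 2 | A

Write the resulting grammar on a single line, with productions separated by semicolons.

Unit pairs: D ⇒* {A}; S ⇒* {A, D}.
For each unit pair (A, B), copy every non-unit production of B to A, then drop all unit productions.

S -> 1 2 | 2 2 | 1 A | 2 | 1 1 1; A -> 2 | 1 1 1; D -> 1 2 | 2 | 1 1 1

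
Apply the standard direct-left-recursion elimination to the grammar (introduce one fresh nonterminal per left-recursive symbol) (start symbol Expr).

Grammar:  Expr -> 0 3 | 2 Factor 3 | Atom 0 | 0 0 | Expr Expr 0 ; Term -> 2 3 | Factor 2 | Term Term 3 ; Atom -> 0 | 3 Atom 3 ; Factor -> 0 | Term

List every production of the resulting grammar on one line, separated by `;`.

Expr -> 0 3 Expr1 | 2 Factor 3 Expr1 | Atom 0 Expr1 | 0 0 Expr1; Term -> 2 3 Term1 | Factor 2 Term1; Atom -> 0 | 3 Atom 3; Factor -> 0 | Term; Expr1 -> Expr 0 Expr1 | epsilon; Term1 -> Term 3 Term1 | epsilon

Expr, Term are directly left-recursive.
For Expr: α = {Expr 0}, β = {0 3, 2 Factor 3, Atom 0, 0 0}. Rewrite as Expr → β Expr1 and Expr1 → α Expr1 | ε.
For Term: α = {Term 3}, β = {2 3, Factor 2}. Rewrite as Term → β Term1 and Term1 → α Term1 | ε.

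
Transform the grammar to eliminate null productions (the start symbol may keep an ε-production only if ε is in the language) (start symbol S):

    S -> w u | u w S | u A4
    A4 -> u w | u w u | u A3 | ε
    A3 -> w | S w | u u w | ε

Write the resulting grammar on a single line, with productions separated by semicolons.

Nullable set = {A3, A4}.
ε ∉ L(G), so no ε-production is kept.
Expand every rule over subsets of its nullable positions: S → u A4 gives u A4 | u. A4 → u A3 gives u A3 | u.

S -> w u | u w S | u A4 | u; A4 -> u w | u w u | u A3 | u; A3 -> w | S w | u u w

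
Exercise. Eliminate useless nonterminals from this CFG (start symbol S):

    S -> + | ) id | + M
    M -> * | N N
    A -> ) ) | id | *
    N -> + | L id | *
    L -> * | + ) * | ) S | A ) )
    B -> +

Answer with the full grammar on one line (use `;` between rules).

S -> + | ) id | + M; M -> * | N N; A -> ) ) | id | *; N -> + | L id | *; L -> * | + ) * | ) S | A ) )

Generating nonterminals: {A, B, L, M, N, S}.
Reachable from S after that: {A, L, M, N, S}.
Removed useless symbols: {B} and every production mentioning them.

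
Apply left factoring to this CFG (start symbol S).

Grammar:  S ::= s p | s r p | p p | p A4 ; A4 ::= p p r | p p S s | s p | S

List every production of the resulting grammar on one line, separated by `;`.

S has alternatives sharing prefix 's': factor to S → s S' with S' → p | r p.
S has alternatives sharing prefix 'p': factor to S → p S'' with S'' → p | A4.
A4 has alternatives sharing prefix 'p p': factor to A4 → p p A4' with A4' → r | S s.

S ::= s S' | p S''; A4 ::= s p | S | p p A4'; S' ::= p | r p; S'' ::= p | A4; A4' ::= r | S s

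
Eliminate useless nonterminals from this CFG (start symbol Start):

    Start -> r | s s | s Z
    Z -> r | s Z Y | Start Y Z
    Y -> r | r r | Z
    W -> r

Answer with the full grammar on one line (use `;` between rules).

Generating nonterminals: {Start, W, Y, Z}.
Reachable from Start after that: {Start, Y, Z}.
Removed useless symbols: {W} and every production mentioning them.

Start -> r | s s | s Z; Z -> r | s Z Y | Start Y Z; Y -> r | r r | Z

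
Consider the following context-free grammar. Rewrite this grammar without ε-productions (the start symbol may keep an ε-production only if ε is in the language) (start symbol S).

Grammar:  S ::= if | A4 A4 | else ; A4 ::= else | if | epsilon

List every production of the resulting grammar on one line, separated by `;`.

S ::= if | A4 A4 | A4 | else | epsilon; A4 ::= else | if

Nullable nonterminals: {A4, S}.
ε ∈ L(G) since S is nullable, so keep S → ε.
Expand every rule over subsets of its nullable positions: S → A4 A4 gives A4 A4 | A4.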